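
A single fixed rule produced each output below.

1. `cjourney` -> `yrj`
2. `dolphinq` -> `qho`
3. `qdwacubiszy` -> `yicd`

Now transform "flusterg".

gtl

Each output is the input with this applied: keep one character in every 3, starting at position 2 (positions 2nd, 5th, 8th, ...), then reverse the string.
On "flusterg": the first step gives "ltg", and the second then gives "gtl".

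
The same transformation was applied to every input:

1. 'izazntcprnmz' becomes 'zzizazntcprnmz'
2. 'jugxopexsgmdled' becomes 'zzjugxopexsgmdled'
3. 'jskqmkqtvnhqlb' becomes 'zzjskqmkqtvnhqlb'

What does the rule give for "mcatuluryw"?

Rule — prepend "zz".
"mcatuluryw" → "zzmcatuluryw".

zzmcatuluryw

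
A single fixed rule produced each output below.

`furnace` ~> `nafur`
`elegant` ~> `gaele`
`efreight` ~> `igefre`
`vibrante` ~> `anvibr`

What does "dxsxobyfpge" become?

fpdxsxoby

What's happening: delete the last 2 characters, then move the last 2 characters to the front (rotate right by 2).
Starting from "dxsxobyfpge": after the first operation, "dxsxobyfp"; after the second, "fpdxsxoby".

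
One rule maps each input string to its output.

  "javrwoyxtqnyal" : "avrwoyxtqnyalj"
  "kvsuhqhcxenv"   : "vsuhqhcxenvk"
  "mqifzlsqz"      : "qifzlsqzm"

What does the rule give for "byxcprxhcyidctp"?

The transformation: move the first character to the end.
"byxcprxhcyidctp" → "yxcprxhcyidctpb".

yxcprxhcyidctpb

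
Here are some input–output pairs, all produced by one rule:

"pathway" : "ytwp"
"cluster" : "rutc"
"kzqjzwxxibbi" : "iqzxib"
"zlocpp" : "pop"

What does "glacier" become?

In each case the input is transformed by: swap the first and last characters, then keep every other character starting from the first (positions 1st, 3rd, 5th, ...).
Working it through for "glacier": intermediate "rlacieg", final "raig".
(Check on "cluster": → "rlustec" → "rutc" ✓)

raig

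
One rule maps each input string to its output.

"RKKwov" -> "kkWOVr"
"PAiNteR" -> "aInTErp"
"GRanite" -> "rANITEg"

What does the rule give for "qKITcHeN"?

The transformation: move the first character to the end, then flip the case of every letter.
Applying both steps to "qKITcHeN": "KITcHeNq", then "kitChEnQ".

kitChEnQ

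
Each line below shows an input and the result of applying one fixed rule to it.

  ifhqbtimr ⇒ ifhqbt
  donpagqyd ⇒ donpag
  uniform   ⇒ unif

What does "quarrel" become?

The transformation: delete the last 3 characters.
For "quarrel" the result is "quar".

quar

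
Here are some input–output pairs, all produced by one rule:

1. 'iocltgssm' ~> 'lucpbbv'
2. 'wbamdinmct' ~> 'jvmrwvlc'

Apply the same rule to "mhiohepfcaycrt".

Looking at the pairs, the operation is to shift every letter 9 places forward in the alphabet (wrapping around), then delete the first 2 characters.
Working it through for "mhiohepfcaycrt": intermediate "vqrxqnyoljhlac", final "rxqnyoljhlac".

rxqnyoljhlac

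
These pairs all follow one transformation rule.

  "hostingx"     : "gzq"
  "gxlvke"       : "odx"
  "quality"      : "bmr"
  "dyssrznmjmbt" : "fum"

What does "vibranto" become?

The rule is to shift every letter 7 places backward in the alphabet (wrapping around), then keep only the last 3 characters.
Starting from "vibranto": after the first operation, "obuktgmh"; after the second, "gmh".

gmh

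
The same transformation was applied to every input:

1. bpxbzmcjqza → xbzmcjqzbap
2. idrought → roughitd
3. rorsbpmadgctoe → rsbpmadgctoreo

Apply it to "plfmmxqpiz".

fmmxqpipzl

What's happening: swap the first and last characters, then move the first 2 characters to the end (rotate left by 2).
Working it through for "plfmmxqpiz": intermediate "zlfmmxqpip", final "fmmxqpipzl".
(Check on "idrought": → "tdroughi" → "roughitd" ✓)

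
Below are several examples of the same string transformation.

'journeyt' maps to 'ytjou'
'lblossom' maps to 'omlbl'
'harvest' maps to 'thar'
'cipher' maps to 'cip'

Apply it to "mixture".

Each output is the input with this applied: move the first 3 characters to the end (rotate left by 3), then delete the first 3 characters.
Working it through for "mixture": intermediate "turemix", final "emix".

emix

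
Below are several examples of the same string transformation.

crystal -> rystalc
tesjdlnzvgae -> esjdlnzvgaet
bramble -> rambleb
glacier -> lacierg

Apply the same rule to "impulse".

Each output is the input with this applied: move the first character to the end.
For "impulse" the result is "mpulsei".

mpulsei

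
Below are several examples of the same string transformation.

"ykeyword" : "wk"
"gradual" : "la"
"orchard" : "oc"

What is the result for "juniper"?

In each case the input is transformed by: sort the characters into reverse alphabetical order, then keep one character in every 3, starting at position 3 (positions 3rd, 6th, 9th, ...).
Applying that to "juniper" gives "pi".
(Check on "orchard": → "rrohdca" → "oc" ✓)

pi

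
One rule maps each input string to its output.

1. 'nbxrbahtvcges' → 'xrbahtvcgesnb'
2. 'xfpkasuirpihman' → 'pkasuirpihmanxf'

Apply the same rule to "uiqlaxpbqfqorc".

Looking at the pairs, the operation is to move the first 2 characters to the end (rotate left by 2).
Applying that to "uiqlaxpbqfqorc" gives "qlaxpbqfqorcui".

qlaxpbqfqorcui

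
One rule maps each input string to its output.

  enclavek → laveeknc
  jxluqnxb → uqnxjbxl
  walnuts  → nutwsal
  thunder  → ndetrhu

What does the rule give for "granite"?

What's happening: swap the first and last characters, then move the first 3 characters to the end (rotate left by 3).
Working it through for "granite": intermediate "eranitg", final "nitgera".

nitgera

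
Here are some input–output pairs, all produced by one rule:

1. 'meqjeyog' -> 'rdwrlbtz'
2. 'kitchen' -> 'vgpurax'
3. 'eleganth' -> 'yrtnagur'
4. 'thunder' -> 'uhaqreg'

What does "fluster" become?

yhfgres

What's happening: shift every letter 13 places forward in the alphabet (wrapping around) — i.e. ROT13, then move the first character to the end.
Working it through for "fluster": intermediate "syhfgre", final "yhfgres".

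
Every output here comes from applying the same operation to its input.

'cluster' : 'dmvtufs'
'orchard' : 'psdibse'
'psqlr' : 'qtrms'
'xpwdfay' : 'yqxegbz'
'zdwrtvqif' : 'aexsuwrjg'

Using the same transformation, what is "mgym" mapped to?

The pattern: shift every letter 1 place forward in the alphabet (wrapping around).
For "mgym" the result is "nhzn".

nhzn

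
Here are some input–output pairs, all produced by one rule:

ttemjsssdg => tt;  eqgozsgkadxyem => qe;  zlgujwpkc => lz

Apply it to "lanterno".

Each output is the input with this applied: swap each adjacent pair of characters (1↔2, 3↔4, ...), then keep only the first 2 characters.
"lanterno" → "altnreon" → "al".

al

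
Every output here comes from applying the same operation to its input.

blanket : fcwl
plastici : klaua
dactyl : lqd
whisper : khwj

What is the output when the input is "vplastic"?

The transformation: delete the first 3 characters, then shift every letter 8 places backward in the alphabet (wrapping around).
"vplastic" → "astic" → "sklau".

sklau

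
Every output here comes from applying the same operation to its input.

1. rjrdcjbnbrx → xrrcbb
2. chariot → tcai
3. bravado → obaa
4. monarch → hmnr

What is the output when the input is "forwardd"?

dfra

Rule — keep every other character starting from the first (positions 1st, 3rd, 5th, ...), then move the last character to the front.
Working it through for "forwardd": intermediate "frad", final "dfra".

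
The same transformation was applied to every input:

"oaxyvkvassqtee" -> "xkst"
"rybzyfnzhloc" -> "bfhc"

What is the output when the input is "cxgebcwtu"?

gcu

Looking at the pairs, the operation is to keep one character in every 3, starting at position 3 (positions 3rd, 6th, 9th, ...).
"cxgebcwtu" → "gcu".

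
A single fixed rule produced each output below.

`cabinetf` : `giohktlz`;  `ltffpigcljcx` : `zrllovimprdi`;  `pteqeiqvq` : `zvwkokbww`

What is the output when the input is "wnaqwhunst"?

Each output is the input with this applied: shift every letter 6 places forward in the alphabet (wrapping around), then swap each adjacent pair of characters (1↔2, 3↔4, ...).
Applying that to "wnaqwhunst" gives "tcwgnctazy".
(Check on "pteqeiqvq": → "vzkwkowbw" → "zvwkokbww" ✓)

tcwgnctazy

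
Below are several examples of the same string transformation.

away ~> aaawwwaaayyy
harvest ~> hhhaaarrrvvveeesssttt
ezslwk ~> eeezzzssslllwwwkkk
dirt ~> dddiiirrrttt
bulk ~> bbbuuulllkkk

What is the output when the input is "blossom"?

bbblllooossssssooommm

Rule — repeat every character 3 times.
"blossom" → "bbblllooossssssooommm".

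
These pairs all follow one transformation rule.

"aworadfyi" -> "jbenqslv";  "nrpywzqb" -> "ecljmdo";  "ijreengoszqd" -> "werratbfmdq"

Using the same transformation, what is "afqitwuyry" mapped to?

sdvgjhlel

Looking at the pairs, the operation is to delete the first character, then shift every letter 13 places forward in the alphabet (wrapping around) — i.e. ROT13.
So "afqitwuyry" becomes "sdvgjhlel".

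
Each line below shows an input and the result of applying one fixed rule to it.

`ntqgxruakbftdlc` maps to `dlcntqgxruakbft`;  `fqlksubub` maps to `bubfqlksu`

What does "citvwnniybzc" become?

The rule is to move the last 3 characters to the front (rotate right by 3).
So "citvwnniybzc" becomes "bzccitvwnniy".

bzccitvwnniy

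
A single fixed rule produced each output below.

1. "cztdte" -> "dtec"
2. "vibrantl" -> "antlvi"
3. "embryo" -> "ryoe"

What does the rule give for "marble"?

Looking at the pairs, the operation is to swap the front and back halves of the string, then delete the last 2 characters.
For "marble", step one produces "blemar"; step two turns that into "blem".

blem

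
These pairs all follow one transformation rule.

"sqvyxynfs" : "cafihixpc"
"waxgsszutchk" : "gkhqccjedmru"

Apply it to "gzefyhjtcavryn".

qjopirtdmkfbix

Each output is the input with this applied: shift every letter 10 places forward in the alphabet (wrapping around).
On "gzefyhjtcavryn" that produces "qjopirtdmkfbix".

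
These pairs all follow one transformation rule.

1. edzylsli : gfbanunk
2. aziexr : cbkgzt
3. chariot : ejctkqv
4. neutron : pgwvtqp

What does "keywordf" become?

What's happening: shift every letter 2 places forward in the alphabet (wrapping around).
So "keywordf" becomes "mgayqtfh".

mgayqtfh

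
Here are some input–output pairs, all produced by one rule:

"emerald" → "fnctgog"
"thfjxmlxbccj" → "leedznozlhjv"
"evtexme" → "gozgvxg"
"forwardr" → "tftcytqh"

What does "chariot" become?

vqktcje

The transformation: shift every letter 2 places forward in the alphabet (wrapping around), then reverse the string.
"chariot" → "ejctkqv" → "vqktcje".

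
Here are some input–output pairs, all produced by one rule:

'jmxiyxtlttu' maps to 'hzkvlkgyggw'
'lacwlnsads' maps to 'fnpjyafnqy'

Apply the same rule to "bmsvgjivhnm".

The pattern: swap the first and last characters, then shift every letter 13 places forward in the alphabet (wrapping around) — i.e. ROT13.
Starting from "bmsvgjivhnm": after the first operation, "mmsvgjivhnb"; after the second, "zzfitwviuao".

zzfitwviuao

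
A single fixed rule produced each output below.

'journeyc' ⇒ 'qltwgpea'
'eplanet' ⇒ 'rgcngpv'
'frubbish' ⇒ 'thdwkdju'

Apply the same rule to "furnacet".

Rule — swap each adjacent pair of characters (1↔2, 3↔4, ...), then shift every letter 2 places forward in the alphabet (wrapping around).
Doing the same to "furnacet": "whptecvg".
(Check on "eplanet": → "pealent" → "rgcngpv" ✓)

whptecvg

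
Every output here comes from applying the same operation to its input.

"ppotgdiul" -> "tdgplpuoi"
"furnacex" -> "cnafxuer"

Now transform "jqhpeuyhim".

yeujmqihhp

Rule — take characters alternately from the front and the back (1st, last, 2nd, 2nd-last, ...), then move the last 3 characters to the front (rotate right by 3).
Working it through for "jqhpeuyhim": intermediate "jmqihhpyeu", final "yeujmqihhp".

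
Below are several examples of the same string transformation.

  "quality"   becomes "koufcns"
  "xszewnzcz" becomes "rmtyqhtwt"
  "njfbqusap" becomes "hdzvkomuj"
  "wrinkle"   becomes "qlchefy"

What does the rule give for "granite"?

The pattern: shift every letter 6 places backward in the alphabet (wrapping around).
So "granite" becomes "aluhcny".

aluhcny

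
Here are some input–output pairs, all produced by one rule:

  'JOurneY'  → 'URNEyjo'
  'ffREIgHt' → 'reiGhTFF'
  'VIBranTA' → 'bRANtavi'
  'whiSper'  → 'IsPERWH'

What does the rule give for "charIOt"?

The pattern: flip the case of every letter, then move the first 2 characters to the end (rotate left by 2).
For "charIOt", step one produces "CHARioT"; step two turns that into "ARioTCH".

ARioTCH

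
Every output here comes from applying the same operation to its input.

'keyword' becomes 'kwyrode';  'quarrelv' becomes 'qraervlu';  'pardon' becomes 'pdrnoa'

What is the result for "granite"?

What's happening: swap each adjacent pair of characters (1↔2, 3↔4, ...), then move the first character to the end.
"granite" → "rgnatie" → "gnatier".

gnatier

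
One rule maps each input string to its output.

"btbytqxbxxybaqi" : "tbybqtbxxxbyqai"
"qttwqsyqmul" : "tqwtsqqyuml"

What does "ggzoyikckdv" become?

ggoziyckdkv

Each output is the input with this applied: swap each adjacent pair of characters (1↔2, 3↔4, ...).
For "ggzoyikckdv" the result is "ggoziyckdkv".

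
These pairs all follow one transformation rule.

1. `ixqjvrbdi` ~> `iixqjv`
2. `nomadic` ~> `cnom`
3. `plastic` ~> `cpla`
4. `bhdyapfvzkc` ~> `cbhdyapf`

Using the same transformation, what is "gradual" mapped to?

lgra

Each output is the input with this applied: move the last character to the front, then delete the last 3 characters.
"gradual" → "lgradua" → "lgra".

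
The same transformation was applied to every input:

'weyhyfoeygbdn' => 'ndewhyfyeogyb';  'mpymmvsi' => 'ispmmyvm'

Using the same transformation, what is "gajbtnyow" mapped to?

woagbjnty

Looking at the pairs, the operation is to move the last 2 characters to the front (rotate right by 2), then swap each adjacent pair of characters (1↔2, 3↔4, ...).
Applying both steps to "gajbtnyow": "owgajbtny", then "woagbjnty".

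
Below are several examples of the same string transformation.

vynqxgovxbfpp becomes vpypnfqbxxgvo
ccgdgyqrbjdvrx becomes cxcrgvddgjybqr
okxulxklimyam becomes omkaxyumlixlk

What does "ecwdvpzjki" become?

Each output is the input with this applied: take characters alternately from the front and the back (1st, last, 2nd, 2nd-last, ...).
On "ecwdvpzjki" that produces "eickwjdzvp".

eickwjdzvp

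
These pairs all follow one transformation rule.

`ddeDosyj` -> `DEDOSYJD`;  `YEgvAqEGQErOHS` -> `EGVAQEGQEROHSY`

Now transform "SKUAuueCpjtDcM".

KUAUUECPJTDCMS

The pattern: move the first character to the end, then convert every letter to uppercase.
Starting from "SKUAuueCpjtDcM": after the first operation, "KUAuueCpjtDcMS"; after the second, "KUAUUECPJTDCMS".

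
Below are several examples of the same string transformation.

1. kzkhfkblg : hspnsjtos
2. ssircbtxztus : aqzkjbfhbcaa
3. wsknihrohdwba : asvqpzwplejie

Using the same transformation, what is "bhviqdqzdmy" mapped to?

The pattern: shift every letter 8 places forward in the alphabet (wrapping around), then move the first character to the end.
Applying both steps to "bhviqdqzdmy": "jpdqylyhlug", then "pdqylyhlugj".

pdqylyhlugj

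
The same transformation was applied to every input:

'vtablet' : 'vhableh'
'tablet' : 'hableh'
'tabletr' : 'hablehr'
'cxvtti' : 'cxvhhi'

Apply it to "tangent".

The pattern: replace every "t" with "h".
Doing the same to "tangent": "hangenh".

hangenh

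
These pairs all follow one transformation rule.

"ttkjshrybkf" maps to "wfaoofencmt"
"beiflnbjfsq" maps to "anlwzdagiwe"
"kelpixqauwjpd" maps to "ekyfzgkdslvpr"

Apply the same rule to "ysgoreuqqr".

llmtnbjmzp

The rule is to shift every letter 5 places backward in the alphabet (wrapping around), then move the last 3 characters to the front (rotate right by 3).
For "ysgoreuqqr", step one produces "tnbjmzpllm"; step two turns that into "llmtnbjmzp".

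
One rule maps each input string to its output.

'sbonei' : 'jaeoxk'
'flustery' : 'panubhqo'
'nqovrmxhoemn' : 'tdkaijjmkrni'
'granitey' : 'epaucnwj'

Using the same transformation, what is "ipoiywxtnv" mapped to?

stpjrelkeu

Each output is the input with this applied: swap the front and back halves of the string, then shift every letter 4 places backward in the alphabet (wrapping around).
"ipoiywxtnv" → "wxtnvipoiy" → "stpjrelkeu".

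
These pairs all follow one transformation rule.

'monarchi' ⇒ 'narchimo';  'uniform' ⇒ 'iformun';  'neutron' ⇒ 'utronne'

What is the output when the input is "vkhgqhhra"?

The transformation: move the first 2 characters to the end (rotate left by 2).
Applying that to "vkhgqhhra" gives "hgqhhravk".

hgqhhravk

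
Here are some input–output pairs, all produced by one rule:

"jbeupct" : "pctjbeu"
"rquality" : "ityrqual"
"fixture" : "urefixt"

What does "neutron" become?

The rule is to move the last 3 characters to the front (rotate right by 3).
"neutron" → "ronneut".

ronneut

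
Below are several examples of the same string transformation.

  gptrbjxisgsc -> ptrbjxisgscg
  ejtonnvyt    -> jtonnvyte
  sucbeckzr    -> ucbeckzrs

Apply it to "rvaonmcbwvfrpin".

vaonmcbwvfrpinr

What's happening: move the first character to the end.
Doing the same to "rvaonmcbwvfrpin": "vaonmcbwvfrpinr".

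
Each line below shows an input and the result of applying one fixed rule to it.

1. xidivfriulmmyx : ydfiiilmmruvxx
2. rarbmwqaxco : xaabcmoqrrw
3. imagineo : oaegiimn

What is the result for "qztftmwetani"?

The pattern: sort the characters into alphabetical order, then move the last character to the front.
Starting from "qztftmwetani": after the first operation, "aefimnqtttwz"; after the second, "zaefimnqtttw".

zaefimnqtttw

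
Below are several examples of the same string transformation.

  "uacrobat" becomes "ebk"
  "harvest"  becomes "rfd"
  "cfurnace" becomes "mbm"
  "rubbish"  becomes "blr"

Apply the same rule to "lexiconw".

The rule is to keep one character in every 3, starting at position 1 (positions 1st, 4th, 7th, ...), then shift every letter 10 places forward in the alphabet (wrapping around).
Doing the same to "lexiconw": "vsx".

vsx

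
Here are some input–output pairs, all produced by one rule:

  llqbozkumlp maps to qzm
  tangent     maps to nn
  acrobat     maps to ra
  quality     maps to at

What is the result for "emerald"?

el

The transformation: keep one character in every 3, starting at position 3 (positions 3rd, 6th, 9th, ...).
"emerald" → "el".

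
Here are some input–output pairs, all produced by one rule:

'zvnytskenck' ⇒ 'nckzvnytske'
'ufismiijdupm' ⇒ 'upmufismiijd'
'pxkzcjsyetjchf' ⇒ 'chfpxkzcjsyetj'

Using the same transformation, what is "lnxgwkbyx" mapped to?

byxlnxgwk

Looking at the pairs, the operation is to move the last 3 characters to the front (rotate right by 3).
For "lnxgwkbyx" the result is "byxlnxgwk".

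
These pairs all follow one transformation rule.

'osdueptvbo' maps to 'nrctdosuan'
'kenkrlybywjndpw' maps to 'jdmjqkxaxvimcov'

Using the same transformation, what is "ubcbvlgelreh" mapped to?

tabaukfdkqdg

Each output is the input with this applied: shift every letter 1 place backward in the alphabet (wrapping around).
Doing the same to "ubcbvlgelreh": "tabaukfdkqdg".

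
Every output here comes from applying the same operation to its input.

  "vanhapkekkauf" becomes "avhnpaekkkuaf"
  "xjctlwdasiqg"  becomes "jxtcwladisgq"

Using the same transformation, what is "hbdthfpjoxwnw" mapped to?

bhtdfhjpxonww

What's happening: swap each adjacent pair of characters (1↔2, 3↔4, ...).
"hbdthfpjoxwnw" → "bhtdfhjpxonww".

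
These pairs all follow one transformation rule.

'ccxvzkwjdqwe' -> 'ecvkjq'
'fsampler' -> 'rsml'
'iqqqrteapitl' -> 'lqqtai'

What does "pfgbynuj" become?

jfbn

The transformation: move the last character to the front, then keep every other character starting from the first (positions 1st, 3rd, 5th, ...).
Working it through for "pfgbynuj": intermediate "jpfgbynu", final "jfbn".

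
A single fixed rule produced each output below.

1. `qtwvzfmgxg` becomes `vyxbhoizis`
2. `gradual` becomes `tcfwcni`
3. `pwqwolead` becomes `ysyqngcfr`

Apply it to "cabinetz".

The pattern: shift every letter 2 places forward in the alphabet (wrapping around), then move the first character to the end.
Applying that to "cabinetz" gives "cdkpgvbe".
(Check on "qtwvzfmgxg": → "svyxbhoizi" → "vyxbhoizis" ✓)

cdkpgvbe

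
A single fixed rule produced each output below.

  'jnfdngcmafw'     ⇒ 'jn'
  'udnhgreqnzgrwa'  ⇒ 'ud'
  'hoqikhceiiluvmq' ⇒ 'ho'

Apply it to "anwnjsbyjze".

Each output is the input with this applied: keep only the first 2 characters.
On "anwnjsbyjze" that produces "an".

an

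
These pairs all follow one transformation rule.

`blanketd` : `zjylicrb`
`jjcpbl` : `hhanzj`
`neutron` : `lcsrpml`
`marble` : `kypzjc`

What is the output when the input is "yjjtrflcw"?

Rule — shift every letter 2 places backward in the alphabet (wrapping around).
"yjjtrflcw" → "whhrpdjau".

whhrpdjau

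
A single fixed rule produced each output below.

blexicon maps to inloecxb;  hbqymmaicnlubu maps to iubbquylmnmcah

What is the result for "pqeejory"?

jyqreoep

The pattern: take characters alternately from the front and the back (1st, last, 2nd, 2nd-last, ...), then swap the first and last characters.
Working it through for "pqeejory": intermediate "pyqreoej", final "jyqreoep".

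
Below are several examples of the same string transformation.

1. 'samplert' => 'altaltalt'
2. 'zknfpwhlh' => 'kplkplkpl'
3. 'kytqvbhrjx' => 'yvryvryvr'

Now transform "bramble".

rbrbrb

Looking at the pairs, the operation is to keep one character in every 3, starting at position 2 (positions 2nd, 5th, 8th, ...), then write the whole string 3 times in a row.
Applying both steps to "bramble": "rb", then "rbrbrb".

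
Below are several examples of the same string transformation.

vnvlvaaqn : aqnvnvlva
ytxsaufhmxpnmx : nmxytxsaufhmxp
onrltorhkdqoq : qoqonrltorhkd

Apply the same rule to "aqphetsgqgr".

The rule is to move the last 3 characters to the front (rotate right by 3).
On "aqphetsgqgr" that produces "qgraqphetsg".

qgraqphetsg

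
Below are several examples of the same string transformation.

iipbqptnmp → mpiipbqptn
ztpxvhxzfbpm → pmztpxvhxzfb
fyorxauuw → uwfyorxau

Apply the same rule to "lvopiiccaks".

kslvopiicca

Looking at the pairs, the operation is to move the last 2 characters to the front (rotate right by 2).
So "lvopiiccaks" becomes "kslvopiicca".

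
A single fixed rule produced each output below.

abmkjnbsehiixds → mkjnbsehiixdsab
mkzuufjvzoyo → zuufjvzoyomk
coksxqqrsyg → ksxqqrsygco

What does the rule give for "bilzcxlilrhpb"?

The pattern: move the first 2 characters to the end (rotate left by 2).
"bilzcxlilrhpb" → "lzcxlilrhpbbi".

lzcxlilrhpbbi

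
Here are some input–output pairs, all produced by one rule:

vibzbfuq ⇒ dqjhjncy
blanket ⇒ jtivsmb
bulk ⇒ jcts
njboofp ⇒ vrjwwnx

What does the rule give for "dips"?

lqxa

Each output is the input with this applied: shift every letter 8 places forward in the alphabet (wrapping around).
Applying that to "dips" gives "lqxa".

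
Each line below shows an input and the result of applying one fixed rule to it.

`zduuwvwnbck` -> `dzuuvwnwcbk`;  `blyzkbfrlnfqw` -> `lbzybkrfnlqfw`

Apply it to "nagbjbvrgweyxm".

Looking at the pairs, the operation is to swap each adjacent pair of characters (1↔2, 3↔4, ...).
For "nagbjbvrgweyxm" the result is "anbgbjrvwgyemx".

anbgbjrvwgyemx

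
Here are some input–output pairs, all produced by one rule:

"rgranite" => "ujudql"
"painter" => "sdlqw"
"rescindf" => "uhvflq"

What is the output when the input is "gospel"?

What's happening: shift every letter 3 places forward in the alphabet (wrapping around), then delete the last 2 characters.
On "gospel" that produces "jrvs".
(Check on "painter": → "sdlqwhu" → "sdlqw" ✓)

jrvs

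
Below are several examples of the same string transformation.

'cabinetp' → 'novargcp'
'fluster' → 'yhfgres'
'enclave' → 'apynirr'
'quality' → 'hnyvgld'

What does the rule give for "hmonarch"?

The transformation: move the first character to the end, then shift every letter 13 places forward in the alphabet (wrapping around) — i.e. ROT13.
"hmonarch" → "monarchh" → "zbanepuu".

zbanepuu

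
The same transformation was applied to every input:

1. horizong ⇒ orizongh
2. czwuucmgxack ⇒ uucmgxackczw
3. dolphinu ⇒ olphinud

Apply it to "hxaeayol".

xaeayolh

The rule is to move the last 3 characters to the front (rotate right by 3), then swap the front and back halves of the string.
On "hxaeayol" that produces "xaeayolh".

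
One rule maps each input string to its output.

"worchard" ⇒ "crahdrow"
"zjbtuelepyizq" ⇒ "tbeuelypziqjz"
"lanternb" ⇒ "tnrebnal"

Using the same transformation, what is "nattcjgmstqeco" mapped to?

ttjcmgtseqocan

In each case the input is transformed by: swap each adjacent pair of characters (1↔2, 3↔4, ...), then move the first 2 characters to the end (rotate left by 2).
On "nattcjgmstqeco" that produces "ttjcmgtseqocan".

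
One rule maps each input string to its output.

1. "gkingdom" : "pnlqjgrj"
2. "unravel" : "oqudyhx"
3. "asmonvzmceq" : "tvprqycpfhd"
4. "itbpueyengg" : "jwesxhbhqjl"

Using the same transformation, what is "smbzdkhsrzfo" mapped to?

rpecgnkvuciv

The rule is to swap the first and last characters, then shift every letter 3 places forward in the alphabet (wrapping around).
"smbzdkhsrzfo" → "rpecgnkvuciv".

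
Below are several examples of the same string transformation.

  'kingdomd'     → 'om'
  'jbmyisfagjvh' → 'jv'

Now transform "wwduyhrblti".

lt

The transformation: move the last 3 characters to the front (rotate right by 3), then keep only the first 2 characters.
Starting from "wwduyhrblti": after the first operation, "ltiwwduyhrb"; after the second, "lt".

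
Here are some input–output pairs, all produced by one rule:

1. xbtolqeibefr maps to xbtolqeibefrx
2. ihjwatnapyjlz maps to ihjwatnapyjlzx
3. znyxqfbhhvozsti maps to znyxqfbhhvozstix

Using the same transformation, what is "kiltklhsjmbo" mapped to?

What's happening: append "x".
Applying that to "kiltklhsjmbo" gives "kiltklhsjmbox".

kiltklhsjmbox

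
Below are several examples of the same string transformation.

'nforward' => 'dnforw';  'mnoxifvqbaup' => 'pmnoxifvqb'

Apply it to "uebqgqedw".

In each case the input is transformed by: move the last character to the front, then delete the last 2 characters.
For "uebqgqedw", step one produces "wuebqgqed"; step two turns that into "wuebqgq".

wuebqgq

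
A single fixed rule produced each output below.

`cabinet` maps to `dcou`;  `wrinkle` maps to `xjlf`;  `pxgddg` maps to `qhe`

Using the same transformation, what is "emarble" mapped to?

fbcf

In each case the input is transformed by: keep every other character starting from the first (positions 1st, 3rd, 5th, ...), then shift every letter 1 place forward in the alphabet (wrapping around).
Working it through for "emarble": intermediate "eabe", final "fbcf".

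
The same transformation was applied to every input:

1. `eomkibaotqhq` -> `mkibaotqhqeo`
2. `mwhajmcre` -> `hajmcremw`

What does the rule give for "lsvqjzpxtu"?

vqjzpxtuls

In each case the input is transformed by: move the first 2 characters to the end (rotate left by 2).
On "lsvqjzpxtu" that produces "vqjzpxtuls".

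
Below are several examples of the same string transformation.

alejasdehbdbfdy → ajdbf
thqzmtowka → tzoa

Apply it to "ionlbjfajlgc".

Rule — keep one character in every 3, starting at position 1 (positions 1st, 4th, 7th, ...).
So "ionlbjfajlgc" becomes "ilfl".

ilfl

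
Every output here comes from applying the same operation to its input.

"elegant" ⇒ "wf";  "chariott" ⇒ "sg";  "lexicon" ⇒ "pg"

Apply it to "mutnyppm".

lh

The pattern: keep one character in every 3, starting at position 3 (positions 3rd, 6th, 9th, ...), then shift every letter 8 places backward in the alphabet (wrapping around).
"mutnyppm" → "tp" → "lh".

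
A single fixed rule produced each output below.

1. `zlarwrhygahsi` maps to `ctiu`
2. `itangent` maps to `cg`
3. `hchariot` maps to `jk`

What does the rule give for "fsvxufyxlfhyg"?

Looking at the pairs, the operation is to shift every letter 2 places forward in the alphabet (wrapping around), then keep one character in every 3, starting at position 3 (positions 3rd, 6th, 9th, ...).
For "fsvxufyxlfhyg", step one produces "huxzwhaznhjai"; step two turns that into "xhna".

xhna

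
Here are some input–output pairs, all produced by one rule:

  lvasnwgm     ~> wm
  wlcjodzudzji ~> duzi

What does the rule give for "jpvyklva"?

Each output is the input with this applied: keep every other character starting from the second (positions 2nd, 4th, 6th, ...), then delete the first 2 characters.
For "jpvyklva", step one produces "pyla"; step two turns that into "la".

la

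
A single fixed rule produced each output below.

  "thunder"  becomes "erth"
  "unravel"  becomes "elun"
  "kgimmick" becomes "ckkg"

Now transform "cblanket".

etcb

Rule — move the last 2 characters to the front (rotate right by 2), then keep only the first 4 characters.
Applying both steps to "cblanket": "etcblank", then "etcb".
(Check on "thunder": → "erthund" → "erth" ✓)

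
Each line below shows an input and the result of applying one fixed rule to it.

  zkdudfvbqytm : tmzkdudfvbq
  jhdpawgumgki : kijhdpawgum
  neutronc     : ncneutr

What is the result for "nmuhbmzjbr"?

brnmuhbmz

What's happening: move the last 3 characters to the front (rotate right by 3), then delete the first character.
"nmuhbmzjbr" → "jbrnmuhbmz" → "brnmuhbmz".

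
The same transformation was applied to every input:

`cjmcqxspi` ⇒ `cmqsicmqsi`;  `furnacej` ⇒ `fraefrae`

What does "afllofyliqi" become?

aloyiialoyii

Rule — keep every other character starting from the first (positions 1st, 3rd, 5th, ...), then write the whole string twice.
Applying that to "afllofyliqi" gives "aloyiialoyii".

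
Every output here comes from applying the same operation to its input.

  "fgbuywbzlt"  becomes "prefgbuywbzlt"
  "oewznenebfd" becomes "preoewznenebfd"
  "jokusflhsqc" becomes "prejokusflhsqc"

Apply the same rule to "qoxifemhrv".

preqoxifemhrv

Rule — prepend "pre".
Doing the same to "qoxifemhrv": "preqoxifemhrv".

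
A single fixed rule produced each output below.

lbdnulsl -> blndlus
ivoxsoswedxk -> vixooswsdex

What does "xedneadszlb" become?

exndaesdlz

The pattern: delete the last character, then swap each adjacent pair of characters (1↔2, 3↔4, ...).
"xedneadszlb" → "xedneadszl" → "exndaesdlz".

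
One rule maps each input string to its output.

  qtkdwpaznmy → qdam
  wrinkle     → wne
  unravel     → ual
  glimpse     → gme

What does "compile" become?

In each case the input is transformed by: keep one character in every 3, starting at position 1 (positions 1st, 4th, 7th, ...).
Doing the same to "compile": "cpe".

cpe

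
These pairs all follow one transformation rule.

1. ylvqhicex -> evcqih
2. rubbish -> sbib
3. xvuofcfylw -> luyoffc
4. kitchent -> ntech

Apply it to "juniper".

enpi

Rule — take characters alternately from the front and the back (1st, last, 2nd, 2nd-last, ...), then delete the first 3 characters.
For "juniper", step one produces "jruenpi"; step two turns that into "enpi".
(Check on "xvuofcfylw": → "xwvluyoffc" → "luyoffc" ✓)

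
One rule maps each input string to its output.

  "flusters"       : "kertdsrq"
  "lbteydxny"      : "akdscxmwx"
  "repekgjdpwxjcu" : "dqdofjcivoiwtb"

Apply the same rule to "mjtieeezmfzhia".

Looking at the pairs, the operation is to shift every letter 1 place backward in the alphabet (wrapping around), then swap each adjacent pair of characters (1↔2, 3↔4, ...).
For "mjtieeezmfzhia", step one produces "lishdddyleyghz"; step two turns that into "ilhsddydelgyzh".

ilhsddydelgyzh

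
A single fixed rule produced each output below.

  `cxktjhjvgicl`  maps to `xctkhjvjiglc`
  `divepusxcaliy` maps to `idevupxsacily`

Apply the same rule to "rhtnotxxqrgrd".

What's happening: swap each adjacent pair of characters (1↔2, 3↔4, ...).
So "rhtnotxxqrgrd" becomes "hrnttoxxrqrgd".

hrnttoxxrqrgd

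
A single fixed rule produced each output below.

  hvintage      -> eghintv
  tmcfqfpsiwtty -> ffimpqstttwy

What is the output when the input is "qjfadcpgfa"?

The rule is to sort the characters into alphabetical order, then delete the first character.
On "qjfadcpgfa": the first step gives "aacdffgjpq", and the second then gives "acdffgjpq".
(Check on "tmcfqfpsiwtty": → "cffimpqstttwy" → "ffimpqstttwy" ✓)

acdffgjpq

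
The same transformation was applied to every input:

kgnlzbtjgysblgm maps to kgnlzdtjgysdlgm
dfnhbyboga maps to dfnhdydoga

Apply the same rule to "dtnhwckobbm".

dtnhwckoddm

What's happening: replace every "b" with "d".
So "dtnhwckobbm" becomes "dtnhwckoddm".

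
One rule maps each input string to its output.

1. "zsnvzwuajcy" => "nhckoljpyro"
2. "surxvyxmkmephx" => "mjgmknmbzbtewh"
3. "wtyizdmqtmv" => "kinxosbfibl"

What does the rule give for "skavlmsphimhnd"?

The transformation: swap the first and last characters, then shift every letter 11 places backward in the alphabet (wrapping around).
Applying both steps to "skavlmsphimhnd": "dkavlmsphimhns", then "szpkabhewxbwch".

szpkabhewxbwch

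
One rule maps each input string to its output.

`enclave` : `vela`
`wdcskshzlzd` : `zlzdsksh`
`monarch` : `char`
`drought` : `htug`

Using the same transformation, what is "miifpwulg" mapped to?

ulgfpw

Each output is the input with this applied: delete the first 3 characters, then swap the front and back halves of the string.
On "miifpwulg": the first step gives "fpwulg", and the second then gives "ulgfpw".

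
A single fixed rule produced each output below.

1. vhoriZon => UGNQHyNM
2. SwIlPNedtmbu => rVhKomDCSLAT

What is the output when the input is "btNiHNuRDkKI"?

In each case the input is transformed by: shift every letter 1 place backward in the alphabet (wrapping around), then flip the case of every letter.
For "btNiHNuRDkKI", step one produces "asMhGMtQCjJH"; step two turns that into "ASmHgmTqcJjh".

ASmHgmTqcJjh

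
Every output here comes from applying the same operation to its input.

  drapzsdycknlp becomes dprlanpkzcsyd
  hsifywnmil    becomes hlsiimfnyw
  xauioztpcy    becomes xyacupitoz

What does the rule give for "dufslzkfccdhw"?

dwuhfdsclczfk

Each output is the input with this applied: take characters alternately from the front and the back (1st, last, 2nd, 2nd-last, ...).
On "dufslzkfccdhw" that produces "dwuhfdsclczfk".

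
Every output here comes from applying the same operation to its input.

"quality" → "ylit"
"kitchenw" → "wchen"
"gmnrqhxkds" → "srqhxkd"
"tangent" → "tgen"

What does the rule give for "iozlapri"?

ilapr

What's happening: delete the first 3 characters, then move the last character to the front.
Applying both steps to "iozlapri": "lapri", then "ilapr".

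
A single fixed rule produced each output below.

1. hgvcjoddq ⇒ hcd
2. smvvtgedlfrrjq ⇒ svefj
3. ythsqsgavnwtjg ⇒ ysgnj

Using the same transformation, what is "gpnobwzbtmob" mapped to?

Rule — keep one character in every 3, starting at position 1 (positions 1st, 4th, 7th, ...).
"gpnobwzbtmob" → "gozm".

gozm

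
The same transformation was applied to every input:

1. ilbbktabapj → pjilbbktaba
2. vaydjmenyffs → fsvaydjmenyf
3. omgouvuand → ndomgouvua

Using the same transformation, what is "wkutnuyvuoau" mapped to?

The transformation: move the last 2 characters to the front (rotate right by 2).
Doing the same to "wkutnuyvuoau": "auwkutnuyvuo".

auwkutnuyvuo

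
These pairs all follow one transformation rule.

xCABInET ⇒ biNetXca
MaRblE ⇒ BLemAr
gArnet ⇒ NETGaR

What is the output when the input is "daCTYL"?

tylDAc

Each output is the input with this applied: move the first 3 characters to the end (rotate left by 3), then flip the case of every letter.
On "daCTYL" that produces "tylDAc".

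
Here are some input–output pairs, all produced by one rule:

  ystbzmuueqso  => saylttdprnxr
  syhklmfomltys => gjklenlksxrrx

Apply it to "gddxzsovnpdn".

cwyrnumocmfc

Each output is the input with this applied: move the first 2 characters to the end (rotate left by 2), then shift every letter 1 place backward in the alphabet (wrapping around).
Working it through for "gddxzsovnpdn": intermediate "dxzsovnpdngd", final "cwyrnumocmfc".
(Check on "syhklmfomltys": → "hklmfomltyssy" → "gjklenlksxrrx" ✓)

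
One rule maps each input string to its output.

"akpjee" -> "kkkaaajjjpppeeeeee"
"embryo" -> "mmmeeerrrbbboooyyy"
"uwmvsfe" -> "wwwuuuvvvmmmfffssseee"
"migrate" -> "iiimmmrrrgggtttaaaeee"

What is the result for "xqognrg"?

qqqxxxgggooorrrnnnggg

Looking at the pairs, the operation is to swap each adjacent pair of characters (1↔2, 3↔4, ...), then repeat every character 3 times.
"xqognrg" → "qxgorng" → "qqqxxxgggooorrrnnnggg".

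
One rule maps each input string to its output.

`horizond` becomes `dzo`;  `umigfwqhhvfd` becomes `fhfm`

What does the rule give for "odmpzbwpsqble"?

bpzd

Each output is the input with this applied: keep one character in every 3, starting at position 2 (positions 2nd, 5th, 8th, ...), then reverse the string.
For "odmpzbwpsqble", step one produces "dzpb"; step two turns that into "bpzd".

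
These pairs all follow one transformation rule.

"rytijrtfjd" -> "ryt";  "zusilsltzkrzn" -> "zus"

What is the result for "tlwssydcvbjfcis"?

Looking at the pairs, the operation is to keep only the first 3 characters.
On "tlwssydcvbjfcis" that produces "tlw".

tlw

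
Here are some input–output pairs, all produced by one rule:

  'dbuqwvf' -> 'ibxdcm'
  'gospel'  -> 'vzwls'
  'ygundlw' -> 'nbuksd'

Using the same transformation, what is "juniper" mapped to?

The transformation: delete the first character, then shift every letter 7 places forward in the alphabet (wrapping around).
Working it through for "juniper": intermediate "uniper", final "bupwly".
(Check on "gospel": → "ospel" → "vzwls" ✓)

bupwly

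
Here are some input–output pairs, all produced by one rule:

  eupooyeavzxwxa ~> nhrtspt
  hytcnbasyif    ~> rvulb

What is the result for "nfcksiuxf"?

ydbq

The rule is to keep every other character starting from the second (positions 2nd, 4th, 6th, ...), then shift every letter 7 places backward in the alphabet (wrapping around).
Doing the same to "nfcksiuxf": "ydbq".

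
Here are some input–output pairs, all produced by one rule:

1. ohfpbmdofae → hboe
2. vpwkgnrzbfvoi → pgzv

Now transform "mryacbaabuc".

The transformation: keep one character in every 3, starting at position 2 (positions 2nd, 5th, 8th, ...).
"mryacbaabuc" → "rcac".

rcac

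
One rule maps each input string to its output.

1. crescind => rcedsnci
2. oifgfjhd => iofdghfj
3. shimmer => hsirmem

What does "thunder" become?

What's happening: move the first character to the end, then take characters alternately from the front and the back (1st, last, 2nd, 2nd-last, ...).
Working it through for "thunder": intermediate "hundert", final "hturned".

hturned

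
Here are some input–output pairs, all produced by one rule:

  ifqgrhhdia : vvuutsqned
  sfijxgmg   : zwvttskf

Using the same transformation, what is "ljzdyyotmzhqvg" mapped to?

Rule — shift every letter 13 places forward in the alphabet (wrapping around) — i.e. ROT13, then sort the characters into reverse alphabetical order.
For "ljzdyyotmzhqvg", step one produces "ywmqllbgzmudit"; step two turns that into "zywutqmmlligdb".

zywutqmmlligdb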